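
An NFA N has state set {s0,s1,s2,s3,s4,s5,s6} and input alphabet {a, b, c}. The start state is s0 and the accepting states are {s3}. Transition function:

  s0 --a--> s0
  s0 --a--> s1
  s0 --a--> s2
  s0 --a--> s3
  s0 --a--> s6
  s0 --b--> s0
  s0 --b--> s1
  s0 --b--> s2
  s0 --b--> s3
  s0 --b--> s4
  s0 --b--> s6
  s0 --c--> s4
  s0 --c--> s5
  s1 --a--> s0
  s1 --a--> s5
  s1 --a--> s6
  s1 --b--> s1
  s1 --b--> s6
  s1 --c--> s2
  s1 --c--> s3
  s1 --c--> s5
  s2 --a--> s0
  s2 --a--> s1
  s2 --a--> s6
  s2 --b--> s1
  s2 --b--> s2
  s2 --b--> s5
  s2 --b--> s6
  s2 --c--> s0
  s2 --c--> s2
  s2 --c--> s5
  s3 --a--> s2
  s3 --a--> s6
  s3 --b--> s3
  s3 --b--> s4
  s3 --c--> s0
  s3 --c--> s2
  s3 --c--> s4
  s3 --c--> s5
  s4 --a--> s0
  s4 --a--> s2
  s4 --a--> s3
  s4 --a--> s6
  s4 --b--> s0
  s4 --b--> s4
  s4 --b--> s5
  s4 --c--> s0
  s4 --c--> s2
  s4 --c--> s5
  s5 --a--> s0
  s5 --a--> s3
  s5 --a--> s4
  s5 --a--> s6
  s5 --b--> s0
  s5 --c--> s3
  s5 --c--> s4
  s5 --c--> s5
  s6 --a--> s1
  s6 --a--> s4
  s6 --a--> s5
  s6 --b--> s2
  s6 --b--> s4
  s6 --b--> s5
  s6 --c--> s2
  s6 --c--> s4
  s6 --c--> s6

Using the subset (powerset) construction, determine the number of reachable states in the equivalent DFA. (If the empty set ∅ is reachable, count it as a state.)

Start state of the DFA: {s0}.
{s0} --a--> {s0,s1,s2,s3,s6}  [new]
{s0} --b--> {s0,s1,s2,s3,s4,s6}  [new]
{s0} --c--> {s4,s5}  [new]
{s0,s1,s2,s3,s6} --a--> {s0,s1,s2,s3,s4,s5,s6}  [new]
{s0,s1,s2,s3,s6} --b--> {s0,s1,s2,s3,s4,s5,s6}  [seen]
{s0,s1,s2,s3,s6} --c--> {s0,s2,s3,s4,s5,s6}  [new]
{s0,s1,s2,s3,s4,s6} --a--> {s0,s1,s2,s3,s4,s5,s6}  [seen]
{s0,s1,s2,s3,s4,s6} --b--> {s0,s1,s2,s3,s4,s5,s6}  [seen]
{s0,s1,s2,s3,s4,s6} --c--> {s0,s2,s3,s4,s5,s6}  [seen]
{s4,s5} --a--> {s0,s2,s3,s4,s6}  [new]
{s4,s5} --b--> {s0,s4,s5}  [new]
{s4,s5} --c--> {s0,s2,s3,s4,s5}  [new]
{s0,s1,s2,s3,s4,s5,s6} --a--> {s0,s1,s2,s3,s4,s5,s6}  [seen]
{s0,s1,s2,s3,s4,s5,s6} --b--> {s0,s1,s2,s3,s4,s5,s6}  [seen]
{s0,s1,s2,s3,s4,s5,s6} --c--> {s0,s2,s3,s4,s5,s6}  [seen]
{s0,s2,s3,s4,s5,s6} --a--> {s0,s1,s2,s3,s4,s5,s6}  [seen]
{s0,s2,s3,s4,s5,s6} --b--> {s0,s1,s2,s3,s4,s5,s6}  [seen]
{s0,s2,s3,s4,s5,s6} --c--> {s0,s2,s3,s4,s5,s6}  [seen]
{s0,s2,s3,s4,s6} --a--> {s0,s1,s2,s3,s4,s5,s6}  [seen]
{s0,s2,s3,s4,s6} --b--> {s0,s1,s2,s3,s4,s5,s6}  [seen]
{s0,s2,s3,s4,s6} --c--> {s0,s2,s4,s5,s6}  [new]
{s0,s4,s5} --a--> {s0,s1,s2,s3,s4,s6}  [seen]
{s0,s4,s5} --b--> {s0,s1,s2,s3,s4,s5,s6}  [seen]
{s0,s4,s5} --c--> {s0,s2,s3,s4,s5}  [seen]
{s0,s2,s3,s4,s5} --a--> {s0,s1,s2,s3,s4,s6}  [seen]
{s0,s2,s3,s4,s5} --b--> {s0,s1,s2,s3,s4,s5,s6}  [seen]
{s0,s2,s3,s4,s5} --c--> {s0,s2,s3,s4,s5}  [seen]
{s0,s2,s4,s5,s6} --a--> {s0,s1,s2,s3,s4,s5,s6}  [seen]
{s0,s2,s4,s5,s6} --b--> {s0,s1,s2,s3,s4,s5,s6}  [seen]
{s0,s2,s4,s5,s6} --c--> {s0,s2,s3,s4,s5,s6}  [seen]
Reachable DFA states: {s0}, {s0,s1,s2,s3,s6}, {s0,s1,s2,s3,s4,s6}, {s4,s5}, {s0,s1,s2,s3,s4,s5,s6}, {s0,s2,s3,s4,s5,s6}, {s0,s2,s3,s4,s6}, {s0,s4,s5}, {s0,s2,s3,s4,s5}, {s0,s2,s4,s5,s6}.

10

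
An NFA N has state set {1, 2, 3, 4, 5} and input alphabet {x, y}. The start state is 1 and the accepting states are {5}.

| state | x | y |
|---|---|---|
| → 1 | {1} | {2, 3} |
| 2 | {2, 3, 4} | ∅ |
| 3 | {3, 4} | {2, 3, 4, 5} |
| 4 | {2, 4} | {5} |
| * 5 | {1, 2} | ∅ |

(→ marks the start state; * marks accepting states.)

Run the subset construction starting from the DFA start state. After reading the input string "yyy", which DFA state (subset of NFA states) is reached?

{2, 3, 4, 5}

Start: {1}.
δ(1,y) = {2, 3}.
Union: {2, 3}.
After y: {2, 3}.
δ(2,y) = ∅; δ(3,y) = {2, 3, 4, 5}.
Union: {2, 3, 4, 5}.
After y: {2, 3, 4, 5}.
δ(2,y) = ∅; δ(3,y) = {2, 3, 4, 5}; δ(4,y) = {5}; δ(5,y) = ∅.
Union: {2, 3, 4, 5}.
After y: {2, 3, 4, 5}.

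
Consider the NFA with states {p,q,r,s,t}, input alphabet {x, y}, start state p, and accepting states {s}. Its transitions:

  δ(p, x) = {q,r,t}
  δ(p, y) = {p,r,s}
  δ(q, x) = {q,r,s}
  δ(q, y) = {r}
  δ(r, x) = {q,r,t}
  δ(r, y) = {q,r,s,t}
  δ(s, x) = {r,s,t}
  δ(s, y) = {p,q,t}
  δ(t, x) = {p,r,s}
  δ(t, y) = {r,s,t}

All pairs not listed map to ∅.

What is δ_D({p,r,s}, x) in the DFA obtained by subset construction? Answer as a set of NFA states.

{q,r,s,t}

δ(p,x) = {q,r,t}; δ(r,x) = {q,r,t}; δ(s,x) = {r,s,t}.
Union: {q,r,s,t}.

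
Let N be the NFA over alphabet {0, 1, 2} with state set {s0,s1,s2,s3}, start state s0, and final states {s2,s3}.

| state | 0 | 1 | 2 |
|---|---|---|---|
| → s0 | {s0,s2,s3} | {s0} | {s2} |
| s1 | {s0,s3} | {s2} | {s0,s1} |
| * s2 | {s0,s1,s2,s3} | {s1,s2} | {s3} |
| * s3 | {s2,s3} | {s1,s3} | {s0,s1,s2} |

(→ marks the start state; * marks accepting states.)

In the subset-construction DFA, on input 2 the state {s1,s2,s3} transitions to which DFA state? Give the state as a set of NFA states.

δ(s1,2) = {s0,s1}; δ(s2,2) = {s3}; δ(s3,2) = {s0,s1,s2}.
Union: {s0,s1,s2,s3}.

{s0,s1,s2,s3}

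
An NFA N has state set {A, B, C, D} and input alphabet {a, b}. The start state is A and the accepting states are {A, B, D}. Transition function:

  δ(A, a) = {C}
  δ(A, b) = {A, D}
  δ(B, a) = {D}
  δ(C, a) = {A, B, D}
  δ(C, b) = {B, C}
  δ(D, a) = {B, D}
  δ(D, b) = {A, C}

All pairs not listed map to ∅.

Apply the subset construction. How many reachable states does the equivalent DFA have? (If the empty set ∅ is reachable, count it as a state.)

9

Start state of the DFA: {A}.
{A} --a--> {C}  [new]
{A} --b--> {A, D}  [new]
{C} --a--> {A, B, D}  [new]
{C} --b--> {B, C}  [new]
{A, D} --a--> {B, C, D}  [new]
{A, D} --b--> {A, C, D}  [new]
{A, B, D} --a--> {B, C, D}  [seen]
{A, B, D} --b--> {A, C, D}  [seen]
{B, C} --a--> {A, B, D}  [seen]
{B, C} --b--> {B, C}  [seen]
{B, C, D} --a--> {A, B, D}  [seen]
{B, C, D} --b--> {A, B, C}  [new]
{A, C, D} --a--> {A, B, C, D}  [new]
{A, C, D} --b--> {A, B, C, D}  [seen]
{A, B, C} --a--> {A, B, C, D}  [seen]
{A, B, C} --b--> {A, B, C, D}  [seen]
{A, B, C, D} --a--> {A, B, C, D}  [seen]
{A, B, C, D} --b--> {A, B, C, D}  [seen]
Reachable DFA states: {A}, {C}, {A, D}, {A, B, D}, {B, C}, {B, C, D}, {A, C, D}, {A, B, C}, {A, B, C, D}.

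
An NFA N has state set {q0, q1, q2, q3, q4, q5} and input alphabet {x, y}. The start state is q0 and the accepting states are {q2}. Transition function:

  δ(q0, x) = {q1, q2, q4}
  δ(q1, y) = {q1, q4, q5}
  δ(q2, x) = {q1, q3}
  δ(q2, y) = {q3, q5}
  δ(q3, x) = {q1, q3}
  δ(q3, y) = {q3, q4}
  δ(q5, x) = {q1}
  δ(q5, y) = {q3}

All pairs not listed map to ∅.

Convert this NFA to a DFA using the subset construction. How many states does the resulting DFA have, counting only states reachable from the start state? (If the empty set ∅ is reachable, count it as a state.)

Start state of the DFA: {q0}.
{q0} --x--> {q1, q2, q4}  [new]
{q0} --y--> ∅  [new]
{q1, q2, q4} --x--> {q1, q3}  [new]
{q1, q2, q4} --y--> {q1, q3, q4, q5}  [new]
∅ --x--> ∅  [seen]
∅ --y--> ∅  [seen]
{q1, q3} --x--> {q1, q3}  [seen]
{q1, q3} --y--> {q1, q3, q4, q5}  [seen]
{q1, q3, q4, q5} --x--> {q1, q3}  [seen]
{q1, q3, q4, q5} --y--> {q1, q3, q4, q5}  [seen]
Reachable DFA states: {q0}, {q1, q2, q4}, ∅, {q1, q3}, {q1, q3, q4, q5}.

5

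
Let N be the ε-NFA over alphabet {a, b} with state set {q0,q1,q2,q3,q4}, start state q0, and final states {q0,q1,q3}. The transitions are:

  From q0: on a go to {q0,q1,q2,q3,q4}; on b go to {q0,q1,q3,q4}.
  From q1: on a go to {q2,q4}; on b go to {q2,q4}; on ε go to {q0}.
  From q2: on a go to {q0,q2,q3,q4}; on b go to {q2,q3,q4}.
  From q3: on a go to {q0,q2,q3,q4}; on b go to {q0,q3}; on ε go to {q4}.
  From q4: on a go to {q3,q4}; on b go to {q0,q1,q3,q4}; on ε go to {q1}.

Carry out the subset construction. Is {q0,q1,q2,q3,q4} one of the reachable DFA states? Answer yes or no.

Start state of the DFA: {q0} (ε-closure of the NFA start).
{q0} --a--> {q0,q1,q2,q3,q4}  [new]
{q0} --b--> {q0,q1,q3,q4}  [new]
{q0,q1,q2,q3,q4} --a--> {q0,q1,q2,q3,q4}  [seen]
{q0,q1,q2,q3,q4} --b--> {q0,q1,q2,q3,q4}  [seen]
{q0,q1,q3,q4} --a--> {q0,q1,q2,q3,q4}  [seen]
{q0,q1,q3,q4} --b--> {q0,q1,q2,q3,q4}  [seen]
Reachable DFA states: {q0}, {q0,q1,q2,q3,q4}, {q0,q1,q3,q4}.
{q0,q1,q2,q3,q4} is among them.

yes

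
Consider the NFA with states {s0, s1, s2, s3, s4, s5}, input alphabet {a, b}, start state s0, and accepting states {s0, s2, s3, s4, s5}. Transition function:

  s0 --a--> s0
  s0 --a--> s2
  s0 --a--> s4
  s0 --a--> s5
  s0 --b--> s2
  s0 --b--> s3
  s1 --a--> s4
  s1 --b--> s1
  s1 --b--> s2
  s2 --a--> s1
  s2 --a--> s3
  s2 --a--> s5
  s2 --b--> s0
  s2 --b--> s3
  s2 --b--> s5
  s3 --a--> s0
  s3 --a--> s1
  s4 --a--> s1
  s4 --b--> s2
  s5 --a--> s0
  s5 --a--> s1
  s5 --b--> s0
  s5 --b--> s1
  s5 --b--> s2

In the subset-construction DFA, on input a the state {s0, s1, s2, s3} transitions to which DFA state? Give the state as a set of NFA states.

δ(s0,a) = {s0, s2, s4, s5}; δ(s1,a) = {s4}; δ(s2,a) = {s1, s3, s5}; δ(s3,a) = {s0, s1}.
Union: {s0, s1, s2, s3, s4, s5}.

{s0, s1, s2, s3, s4, s5}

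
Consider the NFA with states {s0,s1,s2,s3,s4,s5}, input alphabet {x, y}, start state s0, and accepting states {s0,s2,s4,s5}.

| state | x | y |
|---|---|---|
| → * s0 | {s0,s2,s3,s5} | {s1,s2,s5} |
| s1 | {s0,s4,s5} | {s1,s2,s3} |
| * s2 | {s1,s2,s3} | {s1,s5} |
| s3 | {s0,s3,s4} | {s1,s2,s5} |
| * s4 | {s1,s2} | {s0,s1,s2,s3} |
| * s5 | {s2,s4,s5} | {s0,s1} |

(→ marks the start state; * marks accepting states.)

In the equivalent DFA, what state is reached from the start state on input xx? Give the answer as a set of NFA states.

Start: {s0}.
δ(s0,x) = {s0,s2,s3,s5}.
Union: {s0,s2,s3,s5}.
After x: {s0,s2,s3,s5}.
δ(s0,x) = {s0,s2,s3,s5}; δ(s2,x) = {s1,s2,s3}; δ(s3,x) = {s0,s3,s4}; δ(s5,x) = {s2,s4,s5}.
Union: {s0,s1,s2,s3,s4,s5}.
After x: {s0,s1,s2,s3,s4,s5}.

{s0,s1,s2,s3,s4,s5}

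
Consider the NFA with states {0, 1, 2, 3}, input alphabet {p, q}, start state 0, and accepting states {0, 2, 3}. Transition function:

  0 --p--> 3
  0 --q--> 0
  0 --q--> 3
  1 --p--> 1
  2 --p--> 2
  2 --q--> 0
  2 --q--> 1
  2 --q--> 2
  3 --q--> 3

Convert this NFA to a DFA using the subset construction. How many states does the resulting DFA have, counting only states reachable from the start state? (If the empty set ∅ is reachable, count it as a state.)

Start state of the DFA: {0}.
{0} --p--> {3}  [new]
{0} --q--> {0, 3}  [new]
{3} --p--> ∅  [new]
{3} --q--> {3}  [seen]
{0, 3} --p--> {3}  [seen]
{0, 3} --q--> {0, 3}  [seen]
∅ --p--> ∅  [seen]
∅ --q--> ∅  [seen]
Reachable DFA states: {0}, {3}, {0, 3}, ∅.

4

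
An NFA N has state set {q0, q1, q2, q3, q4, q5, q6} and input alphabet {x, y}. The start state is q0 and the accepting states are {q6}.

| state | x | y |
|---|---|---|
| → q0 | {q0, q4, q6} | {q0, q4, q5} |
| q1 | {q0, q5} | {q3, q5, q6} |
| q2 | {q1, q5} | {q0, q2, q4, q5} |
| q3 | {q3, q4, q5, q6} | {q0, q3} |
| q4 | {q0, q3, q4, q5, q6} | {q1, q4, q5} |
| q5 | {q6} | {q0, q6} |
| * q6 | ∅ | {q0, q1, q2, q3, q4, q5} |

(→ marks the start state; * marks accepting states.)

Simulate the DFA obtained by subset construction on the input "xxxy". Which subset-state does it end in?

{q0, q1, q2, q3, q4, q5, q6}

Start: {q0}.
δ(q0,x) = {q0, q4, q6}.
Union: {q0, q4, q6}.
After x: {q0, q4, q6}.
δ(q0,x) = {q0, q4, q6}; δ(q4,x) = {q0, q3, q4, q5, q6}; δ(q6,x) = ∅.
Union: {q0, q3, q4, q5, q6}.
After x: {q0, q3, q4, q5, q6}.
δ(q0,x) = {q0, q4, q6}; δ(q3,x) = {q3, q4, q5, q6}; δ(q4,x) = {q0, q3, q4, q5, q6}; δ(q5,x) = {q6}; δ(q6,x) = ∅.
Union: {q0, q3, q4, q5, q6}.
After x: {q0, q3, q4, q5, q6}.
δ(q0,y) = {q0, q4, q5}; δ(q3,y) = {q0, q3}; δ(q4,y) = {q1, q4, q5}; δ(q5,y) = {q0, q6}; δ(q6,y) = {q0, q1, q2, q3, q4, q5}.
Union: {q0, q1, q2, q3, q4, q5, q6}.
After y: {q0, q1, q2, q3, q4, q5, q6}.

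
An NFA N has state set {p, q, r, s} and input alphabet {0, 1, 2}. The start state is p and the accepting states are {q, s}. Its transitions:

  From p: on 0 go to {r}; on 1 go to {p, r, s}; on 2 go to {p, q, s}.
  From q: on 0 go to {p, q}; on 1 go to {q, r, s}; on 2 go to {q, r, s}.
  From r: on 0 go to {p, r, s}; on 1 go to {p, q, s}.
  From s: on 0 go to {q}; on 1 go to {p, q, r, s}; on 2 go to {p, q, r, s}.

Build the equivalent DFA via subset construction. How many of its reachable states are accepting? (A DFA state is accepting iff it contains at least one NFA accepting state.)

4

Start state of the DFA: {p}.
{p} --0--> {r}  [new]
{p} --1--> {p, r, s}  [new]
{p} --2--> {p, q, s}  [new]
{r} --0--> {p, r, s}  [seen]
{r} --1--> {p, q, s}  [seen]
{r} --2--> ∅  [new]
{p, r, s} --0--> {p, q, r, s}  [new]
{p, r, s} --1--> {p, q, r, s}  [seen]
{p, r, s} --2--> {p, q, r, s}  [seen]
{p, q, s} --0--> {p, q, r}  [new]
{p, q, s} --1--> {p, q, r, s}  [seen]
{p, q, s} --2--> {p, q, r, s}  [seen]
∅ --0--> ∅  [seen]
∅ --1--> ∅  [seen]
∅ --2--> ∅  [seen]
{p, q, r, s} --0--> {p, q, r, s}  [seen]
{p, q, r, s} --1--> {p, q, r, s}  [seen]
{p, q, r, s} --2--> {p, q, r, s}  [seen]
{p, q, r} --0--> {p, q, r, s}  [seen]
{p, q, r} --1--> {p, q, r, s}  [seen]
{p, q, r} --2--> {p, q, r, s}  [seen]
Reachable DFA states: {p}, {r}, {p, r, s}, {p, q, s}, ∅, {p, q, r, s}, {p, q, r}.
Accepting DFA states (contain an NFA accepting state): {p, r, s}, {p, q, s}, {p, q, r, s}, {p, q, r}.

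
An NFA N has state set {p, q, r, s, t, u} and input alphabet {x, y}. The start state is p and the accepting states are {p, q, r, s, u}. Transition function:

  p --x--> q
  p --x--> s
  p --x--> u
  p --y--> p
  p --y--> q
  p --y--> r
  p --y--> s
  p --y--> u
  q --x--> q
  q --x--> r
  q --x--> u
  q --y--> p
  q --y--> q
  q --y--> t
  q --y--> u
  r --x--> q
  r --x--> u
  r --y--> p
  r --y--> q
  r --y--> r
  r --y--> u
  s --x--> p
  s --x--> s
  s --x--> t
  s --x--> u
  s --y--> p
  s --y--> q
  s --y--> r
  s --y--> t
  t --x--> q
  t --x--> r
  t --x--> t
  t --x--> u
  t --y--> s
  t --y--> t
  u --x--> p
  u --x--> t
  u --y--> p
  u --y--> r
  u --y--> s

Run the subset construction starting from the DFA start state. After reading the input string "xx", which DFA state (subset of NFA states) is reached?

{p, q, r, s, t, u}

Start: {p}.
δ(p,x) = {q, s, u}.
Union: {q, s, u}.
After x: {q, s, u}.
δ(q,x) = {q, r, u}; δ(s,x) = {p, s, t, u}; δ(u,x) = {p, t}.
Union: {p, q, r, s, t, u}.
After x: {p, q, r, s, t, u}.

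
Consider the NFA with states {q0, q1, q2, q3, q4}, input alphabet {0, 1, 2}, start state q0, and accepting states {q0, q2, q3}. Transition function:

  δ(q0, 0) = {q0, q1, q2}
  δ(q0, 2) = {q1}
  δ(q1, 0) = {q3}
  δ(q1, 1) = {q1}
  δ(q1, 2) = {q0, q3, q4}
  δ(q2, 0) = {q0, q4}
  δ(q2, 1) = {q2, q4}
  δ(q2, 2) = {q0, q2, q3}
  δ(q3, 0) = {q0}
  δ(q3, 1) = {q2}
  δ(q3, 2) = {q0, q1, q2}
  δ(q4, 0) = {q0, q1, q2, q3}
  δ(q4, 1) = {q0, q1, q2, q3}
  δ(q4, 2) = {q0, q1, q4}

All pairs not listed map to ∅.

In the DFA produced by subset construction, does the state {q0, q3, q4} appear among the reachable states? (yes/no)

yes

Start state of the DFA: {q0}.
{q0} --0--> {q0, q1, q2}  [new]
{q0} --1--> ∅  [new]
{q0} --2--> {q1}  [new]
{q0, q1, q2} --0--> {q0, q1, q2, q3, q4}  [new]
{q0, q1, q2} --1--> {q1, q2, q4}  [new]
{q0, q1, q2} --2--> {q0, q1, q2, q3, q4}  [seen]
∅ --0--> ∅  [seen]
∅ --1--> ∅  [seen]
∅ --2--> ∅  [seen]
{q1} --0--> {q3}  [new]
{q1} --1--> {q1}  [seen]
{q1} --2--> {q0, q3, q4}  [new]
{q0, q1, q2, q3, q4} --0--> {q0, q1, q2, q3, q4}  [seen]
{q0, q1, q2, q3, q4} --1--> {q0, q1, q2, q3, q4}  [seen]
{q0, q1, q2, q3, q4} --2--> {q0, q1, q2, q3, q4}  [seen]
{q1, q2, q4} --0--> {q0, q1, q2, q3, q4}  [seen]
{q1, q2, q4} --1--> {q0, q1, q2, q3, q4}  [seen]
{q1, q2, q4} --2--> {q0, q1, q2, q3, q4}  [seen]
{q3} --0--> {q0}  [seen]
{q3} --1--> {q2}  [new]
{q3} --2--> {q0, q1, q2}  [seen]
{q0, q3, q4} --0--> {q0, q1, q2, q3}  [new]
{q0, q3, q4} --1--> {q0, q1, q2, q3}  [seen]
{q0, q3, q4} --2--> {q0, q1, q2, q4}  [new]
{q2} --0--> {q0, q4}  [new]
{q2} --1--> {q2, q4}  [new]
{q2} --2--> {q0, q2, q3}  [new]
{q0, q1, q2, q3} --0--> {q0, q1, q2, q3, q4}  [seen]
{q0, q1, q2, q3} --1--> {q1, q2, q4}  [seen]
{q0, q1, q2, q3} --2--> {q0, q1, q2, q3, q4}  [seen]
{q0, q1, q2, q4} --0--> {q0, q1, q2, q3, q4}  [seen]
{q0, q1, q2, q4} --1--> {q0, q1, q2, q3, q4}  [seen]
{q0, q1, q2, q4} --2--> {q0, q1, q2, q3, q4}  [seen]
{q0, q4} --0--> {q0, q1, q2, q3}  [seen]
{q0, q4} --1--> {q0, q1, q2, q3}  [seen]
{q0, q4} --2--> {q0, q1, q4}  [new]
{q2, q4} --0--> {q0, q1, q2, q3, q4}  [seen]
{q2, q4} --1--> {q0, q1, q2, q3, q4}  [seen]
{q2, q4} --2--> {q0, q1, q2, q3, q4}  [seen]
{q0, q2, q3} --0--> {q0, q1, q2, q4}  [seen]
{q0, q2, q3} --1--> {q2, q4}  [seen]
{q0, q2, q3} --2--> {q0, q1, q2, q3}  [seen]
{q0, q1, q4} --0--> {q0, q1, q2, q3}  [seen]
{q0, q1, q4} --1--> {q0, q1, q2, q3}  [seen]
{q0, q1, q4} --2--> {q0, q1, q3, q4}  [new]
{q0, q1, q3, q4} --0--> {q0, q1, q2, q3}  [seen]
{q0, q1, q3, q4} --1--> {q0, q1, q2, q3}  [seen]
{q0, q1, q3, q4} --2--> {q0, q1, q2, q3, q4}  [seen]
Reachable DFA states: {q0}, {q0, q1, q2}, ∅, {q1}, {q0, q1, q2, q3, q4}, {q1, q2, q4}, {q3}, {q0, q3, q4}, {q2}, {q0, q1, q2, q3}, {q0, q1, q2, q4}, {q0, q4}, {q2, q4}, {q0, q2, q3}, {q0, q1, q4}, {q0, q1, q3, q4}.
{q0, q3, q4} is among them.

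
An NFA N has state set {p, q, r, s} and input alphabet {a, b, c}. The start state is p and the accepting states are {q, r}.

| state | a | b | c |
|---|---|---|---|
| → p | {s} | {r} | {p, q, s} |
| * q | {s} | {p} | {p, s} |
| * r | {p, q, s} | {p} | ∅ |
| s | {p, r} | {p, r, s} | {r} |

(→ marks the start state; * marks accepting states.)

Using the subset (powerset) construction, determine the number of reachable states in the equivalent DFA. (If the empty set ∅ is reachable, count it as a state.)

8

Start state of the DFA: {p}.
{p} --a--> {s}  [new]
{p} --b--> {r}  [new]
{p} --c--> {p, q, s}  [new]
{s} --a--> {p, r}  [new]
{s} --b--> {p, r, s}  [new]
{s} --c--> {r}  [seen]
{r} --a--> {p, q, s}  [seen]
{r} --b--> {p}  [seen]
{r} --c--> ∅  [new]
{p, q, s} --a--> {p, r, s}  [seen]
{p, q, s} --b--> {p, r, s}  [seen]
{p, q, s} --c--> {p, q, r, s}  [new]
{p, r} --a--> {p, q, s}  [seen]
{p, r} --b--> {p, r}  [seen]
{p, r} --c--> {p, q, s}  [seen]
{p, r, s} --a--> {p, q, r, s}  [seen]
{p, r, s} --b--> {p, r, s}  [seen]
{p, r, s} --c--> {p, q, r, s}  [seen]
∅ --a--> ∅  [seen]
∅ --b--> ∅  [seen]
∅ --c--> ∅  [seen]
{p, q, r, s} --a--> {p, q, r, s}  [seen]
{p, q, r, s} --b--> {p, r, s}  [seen]
{p, q, r, s} --c--> {p, q, r, s}  [seen]
Reachable DFA states: {p}, {s}, {r}, {p, q, s}, {p, r}, {p, r, s}, ∅, {p, q, r, s}.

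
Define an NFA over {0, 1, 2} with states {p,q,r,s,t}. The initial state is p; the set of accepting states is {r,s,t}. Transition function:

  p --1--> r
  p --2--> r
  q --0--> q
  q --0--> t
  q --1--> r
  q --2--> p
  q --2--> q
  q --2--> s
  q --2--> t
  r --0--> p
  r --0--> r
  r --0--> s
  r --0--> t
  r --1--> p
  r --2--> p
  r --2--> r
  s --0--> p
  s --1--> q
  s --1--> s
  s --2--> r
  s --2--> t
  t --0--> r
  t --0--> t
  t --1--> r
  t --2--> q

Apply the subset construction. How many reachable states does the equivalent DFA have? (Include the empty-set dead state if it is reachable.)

8

Start state of the DFA: {p}.
{p} --0--> ∅  [new]
{p} --1--> {r}  [new]
{p} --2--> {r}  [seen]
∅ --0--> ∅  [seen]
∅ --1--> ∅  [seen]
∅ --2--> ∅  [seen]
{r} --0--> {p,r,s,t}  [new]
{r} --1--> {p}  [seen]
{r} --2--> {p,r}  [new]
{p,r,s,t} --0--> {p,r,s,t}  [seen]
{p,r,s,t} --1--> {p,q,r,s}  [new]
{p,r,s,t} --2--> {p,q,r,t}  [new]
{p,r} --0--> {p,r,s,t}  [seen]
{p,r} --1--> {p,r}  [seen]
{p,r} --2--> {p,r}  [seen]
{p,q,r,s} --0--> {p,q,r,s,t}  [new]
{p,q,r,s} --1--> {p,q,r,s}  [seen]
{p,q,r,s} --2--> {p,q,r,s,t}  [seen]
{p,q,r,t} --0--> {p,q,r,s,t}  [seen]
{p,q,r,t} --1--> {p,r}  [seen]
{p,q,r,t} --2--> {p,q,r,s,t}  [seen]
{p,q,r,s,t} --0--> {p,q,r,s,t}  [seen]
{p,q,r,s,t} --1--> {p,q,r,s}  [seen]
{p,q,r,s,t} --2--> {p,q,r,s,t}  [seen]
Reachable DFA states: {p}, ∅, {r}, {p,r,s,t}, {p,r}, {p,q,r,s}, {p,q,r,t}, {p,q,r,s,t}.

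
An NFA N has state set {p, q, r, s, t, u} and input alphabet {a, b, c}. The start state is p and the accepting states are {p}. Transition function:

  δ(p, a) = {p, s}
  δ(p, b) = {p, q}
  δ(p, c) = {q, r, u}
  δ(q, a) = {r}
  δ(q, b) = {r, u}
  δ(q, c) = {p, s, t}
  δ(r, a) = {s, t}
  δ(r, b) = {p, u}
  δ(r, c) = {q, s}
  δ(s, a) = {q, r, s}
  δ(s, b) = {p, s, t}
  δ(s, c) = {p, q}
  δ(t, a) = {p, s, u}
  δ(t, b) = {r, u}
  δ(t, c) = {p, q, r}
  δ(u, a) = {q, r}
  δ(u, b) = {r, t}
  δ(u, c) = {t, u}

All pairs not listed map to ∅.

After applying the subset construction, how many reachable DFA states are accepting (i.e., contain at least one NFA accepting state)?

14

Start state of the DFA: {p}.
{p} --a--> {p, s}  [new]
{p} --b--> {p, q}  [new]
{p} --c--> {q, r, u}  [new]
{p, s} --a--> {p, q, r, s}  [new]
{p, s} --b--> {p, q, s, t}  [new]
{p, s} --c--> {p, q, r, u}  [new]
{p, q} --a--> {p, r, s}  [new]
{p, q} --b--> {p, q, r, u}  [seen]
{p, q} --c--> {p, q, r, s, t, u}  [new]
{q, r, u} --a--> {q, r, s, t}  [new]
{q, r, u} --b--> {p, r, t, u}  [new]
{q, r, u} --c--> {p, q, s, t, u}  [new]
{p, q, r, s} --a--> {p, q, r, s, t}  [new]
{p, q, r, s} --b--> {p, q, r, s, t, u}  [seen]
{p, q, r, s} --c--> {p, q, r, s, t, u}  [seen]
{p, q, s, t} --a--> {p, q, r, s, u}  [new]
{p, q, s, t} --b--> {p, q, r, s, t, u}  [seen]
{p, q, s, t} --c--> {p, q, r, s, t, u}  [seen]
{p, q, r, u} --a--> {p, q, r, s, t}  [seen]
{p, q, r, u} --b--> {p, q, r, t, u}  [new]
{p, q, r, u} --c--> {p, q, r, s, t, u}  [seen]
{p, r, s} --a--> {p, q, r, s, t}  [seen]
{p, r, s} --b--> {p, q, s, t, u}  [seen]
{p, r, s} --c--> {p, q, r, s, u}  [seen]
{p, q, r, s, t, u} --a--> {p, q, r, s, t, u}  [seen]
{p, q, r, s, t, u} --b--> {p, q, r, s, t, u}  [seen]
{p, q, r, s, t, u} --c--> {p, q, r, s, t, u}  [seen]
{q, r, s, t} --a--> {p, q, r, s, t, u}  [seen]
{q, r, s, t} --b--> {p, r, s, t, u}  [new]
{q, r, s, t} --c--> {p, q, r, s, t}  [seen]
{p, r, t, u} --a--> {p, q, r, s, t, u}  [seen]
{p, r, t, u} --b--> {p, q, r, t, u}  [seen]
{p, r, t, u} --c--> {p, q, r, s, t, u}  [seen]
{p, q, s, t, u} --a--> {p, q, r, s, u}  [seen]
{p, q, s, t, u} --b--> {p, q, r, s, t, u}  [seen]
{p, q, s, t, u} --c--> {p, q, r, s, t, u}  [seen]
{p, q, r, s, t} --a--> {p, q, r, s, t, u}  [seen]
{p, q, r, s, t} --b--> {p, q, r, s, t, u}  [seen]
{p, q, r, s, t} --c--> {p, q, r, s, t, u}  [seen]
{p, q, r, s, u} --a--> {p, q, r, s, t}  [seen]
{p, q, r, s, u} --b--> {p, q, r, s, t, u}  [seen]
{p, q, r, s, u} --c--> {p, q, r, s, t, u}  [seen]
{p, q, r, t, u} --a--> {p, q, r, s, t, u}  [seen]
{p, q, r, t, u} --b--> {p, q, r, t, u}  [seen]
{p, q, r, t, u} --c--> {p, q, r, s, t, u}  [seen]
{p, r, s, t, u} --a--> {p, q, r, s, t, u}  [seen]
{p, r, s, t, u} --b--> {p, q, r, s, t, u}  [seen]
{p, r, s, t, u} --c--> {p, q, r, s, t, u}  [seen]
Reachable DFA states: {p}, {p, s}, {p, q}, {q, r, u}, {p, q, r, s}, {p, q, s, t}, {p, q, r, u}, {p, r, s}, {p, q, r, s, t, u}, {q, r, s, t}, {p, r, t, u}, {p, q, s, t, u}, {p, q, r, s, t}, {p, q, r, s, u}, {p, q, r, t, u}, {p, r, s, t, u}.
Accepting DFA states (contain an NFA accepting state): {p}, {p, s}, {p, q}, {p, q, r, s}, {p, q, s, t}, {p, q, r, u}, {p, r, s}, {p, q, r, s, t, u}, {p, r, t, u}, {p, q, s, t, u}, {p, q, r, s, t}, {p, q, r, s, u}, {p, q, r, t, u}, {p, r, s, t, u}.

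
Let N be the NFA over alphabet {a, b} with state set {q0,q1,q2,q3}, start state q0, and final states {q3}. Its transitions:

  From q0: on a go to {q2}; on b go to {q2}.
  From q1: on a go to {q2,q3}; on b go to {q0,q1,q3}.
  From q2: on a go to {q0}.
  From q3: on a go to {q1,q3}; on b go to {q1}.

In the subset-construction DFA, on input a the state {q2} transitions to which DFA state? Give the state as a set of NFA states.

{q0}

δ(q2,a) = {q0}.
Union: {q0}.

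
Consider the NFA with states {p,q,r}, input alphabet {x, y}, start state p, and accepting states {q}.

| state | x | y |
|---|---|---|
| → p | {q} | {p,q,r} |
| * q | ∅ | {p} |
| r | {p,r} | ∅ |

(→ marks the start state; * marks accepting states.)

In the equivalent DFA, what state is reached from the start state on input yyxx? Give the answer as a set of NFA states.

Start: {p}.
δ(p,y) = {p,q,r}.
Union: {p,q,r}.
After y: {p,q,r}.
δ(p,y) = {p,q,r}; δ(q,y) = {p}; δ(r,y) = ∅.
Union: {p,q,r}.
After y: {p,q,r}.
δ(p,x) = {q}; δ(q,x) = ∅; δ(r,x) = {p,r}.
Union: {p,q,r}.
After x: {p,q,r}.
δ(p,x) = {q}; δ(q,x) = ∅; δ(r,x) = {p,r}.
Union: {p,q,r}.
After x: {p,q,r}.

{p,q,r}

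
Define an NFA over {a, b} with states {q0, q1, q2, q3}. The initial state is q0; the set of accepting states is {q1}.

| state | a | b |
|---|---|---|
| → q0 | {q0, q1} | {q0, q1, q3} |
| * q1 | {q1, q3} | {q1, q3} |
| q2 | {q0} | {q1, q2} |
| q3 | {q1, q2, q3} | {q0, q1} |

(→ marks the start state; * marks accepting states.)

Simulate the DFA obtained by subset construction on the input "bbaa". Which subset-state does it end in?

Start: {q0}.
δ(q0,b) = {q0, q1, q3}.
Union: {q0, q1, q3}.
After b: {q0, q1, q3}.
δ(q0,b) = {q0, q1, q3}; δ(q1,b) = {q1, q3}; δ(q3,b) = {q0, q1}.
Union: {q0, q1, q3}.
After b: {q0, q1, q3}.
δ(q0,a) = {q0, q1}; δ(q1,a) = {q1, q3}; δ(q3,a) = {q1, q2, q3}.
Union: {q0, q1, q2, q3}.
After a: {q0, q1, q2, q3}.
δ(q0,a) = {q0, q1}; δ(q1,a) = {q1, q3}; δ(q2,a) = {q0}; δ(q3,a) = {q1, q2, q3}.
Union: {q0, q1, q2, q3}.
After a: {q0, q1, q2, q3}.

{q0, q1, q2, q3}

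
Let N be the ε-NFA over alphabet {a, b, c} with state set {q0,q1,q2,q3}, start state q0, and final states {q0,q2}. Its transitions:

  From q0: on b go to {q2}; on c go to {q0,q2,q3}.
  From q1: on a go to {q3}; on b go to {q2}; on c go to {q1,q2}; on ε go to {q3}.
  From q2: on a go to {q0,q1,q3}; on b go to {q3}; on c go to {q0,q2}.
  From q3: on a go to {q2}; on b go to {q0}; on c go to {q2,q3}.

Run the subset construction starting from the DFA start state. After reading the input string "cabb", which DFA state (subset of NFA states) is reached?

{q0,q2,q3}

Start: {q0}.
δ(q0,c) = {q0,q2,q3}.
Union: {q0,q2,q3}.
After c: {q0,q2,q3}.
δ(q0,a) = ∅; δ(q2,a) = {q0,q1,q3}; δ(q3,a) = {q2}.
Union: {q0,q1,q2,q3}.
After a: {q0,q1,q2,q3}.
δ(q0,b) = {q2}; δ(q1,b) = {q2}; δ(q2,b) = {q3}; δ(q3,b) = {q0}.
Union: {q0,q2,q3}.
After b: {q0,q2,q3}.
δ(q0,b) = {q2}; δ(q2,b) = {q3}; δ(q3,b) = {q0}.
Union: {q0,q2,q3}.
After b: {q0,q2,q3}.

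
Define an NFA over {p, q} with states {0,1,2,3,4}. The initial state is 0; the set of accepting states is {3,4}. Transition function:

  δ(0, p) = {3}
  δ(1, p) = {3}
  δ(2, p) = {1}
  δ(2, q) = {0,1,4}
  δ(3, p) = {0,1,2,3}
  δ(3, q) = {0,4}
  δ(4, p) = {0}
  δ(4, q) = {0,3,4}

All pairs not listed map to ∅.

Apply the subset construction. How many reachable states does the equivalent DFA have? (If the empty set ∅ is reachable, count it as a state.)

8

Start state of the DFA: {0}.
{0} --p--> {3}  [new]
{0} --q--> ∅  [new]
{3} --p--> {0,1,2,3}  [new]
{3} --q--> {0,4}  [new]
∅ --p--> ∅  [seen]
∅ --q--> ∅  [seen]
{0,1,2,3} --p--> {0,1,2,3}  [seen]
{0,1,2,3} --q--> {0,1,4}  [new]
{0,4} --p--> {0,3}  [new]
{0,4} --q--> {0,3,4}  [new]
{0,1,4} --p--> {0,3}  [seen]
{0,1,4} --q--> {0,3,4}  [seen]
{0,3} --p--> {0,1,2,3}  [seen]
{0,3} --q--> {0,4}  [seen]
{0,3,4} --p--> {0,1,2,3}  [seen]
{0,3,4} --q--> {0,3,4}  [seen]
Reachable DFA states: {0}, {3}, ∅, {0,1,2,3}, {0,4}, {0,1,4}, {0,3}, {0,3,4}.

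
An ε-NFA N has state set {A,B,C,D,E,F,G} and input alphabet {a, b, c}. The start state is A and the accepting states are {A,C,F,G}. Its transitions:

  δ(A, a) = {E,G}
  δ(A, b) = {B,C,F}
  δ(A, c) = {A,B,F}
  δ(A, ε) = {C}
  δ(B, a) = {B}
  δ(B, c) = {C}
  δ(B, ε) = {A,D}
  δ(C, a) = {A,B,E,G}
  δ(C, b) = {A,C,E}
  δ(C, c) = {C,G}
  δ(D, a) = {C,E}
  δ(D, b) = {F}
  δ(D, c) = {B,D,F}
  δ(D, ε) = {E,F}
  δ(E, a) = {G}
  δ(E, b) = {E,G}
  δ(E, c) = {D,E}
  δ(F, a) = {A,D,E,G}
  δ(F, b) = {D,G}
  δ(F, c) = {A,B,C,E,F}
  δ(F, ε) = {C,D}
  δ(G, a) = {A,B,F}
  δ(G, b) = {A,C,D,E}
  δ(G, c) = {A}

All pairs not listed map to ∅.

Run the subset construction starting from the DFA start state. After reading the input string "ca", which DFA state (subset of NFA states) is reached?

Start: {A,C}.
δ(A,c) = {A,B,F}; δ(C,c) = {C,G}.
Union: {A,B,C,F,G}.
ε-closure gives {A,B,C,D,E,F,G}.
After c: {A,B,C,D,E,F,G}.
δ(A,a) = {E,G}; δ(B,a) = {B}; δ(C,a) = {A,B,E,G}; δ(D,a) = {C,E}; δ(E,a) = {G}; δ(F,a) = {A,D,E,G}; δ(G,a) = {A,B,F}.
Union: {A,B,C,D,E,F,G}.
After a: {A,B,C,D,E,F,G}.

{A,B,C,D,E,F,G}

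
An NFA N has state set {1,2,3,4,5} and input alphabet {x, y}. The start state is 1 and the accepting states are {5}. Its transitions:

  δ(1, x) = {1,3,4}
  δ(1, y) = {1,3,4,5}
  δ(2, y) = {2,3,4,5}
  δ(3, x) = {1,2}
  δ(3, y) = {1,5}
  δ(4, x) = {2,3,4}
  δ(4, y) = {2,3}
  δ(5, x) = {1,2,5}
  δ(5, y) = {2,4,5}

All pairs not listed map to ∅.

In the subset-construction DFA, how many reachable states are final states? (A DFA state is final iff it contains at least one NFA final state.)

Start state of the DFA: {1}.
{1} --x--> {1,3,4}  [new]
{1} --y--> {1,3,4,5}  [new]
{1,3,4} --x--> {1,2,3,4}  [new]
{1,3,4} --y--> {1,2,3,4,5}  [new]
{1,3,4,5} --x--> {1,2,3,4,5}  [seen]
{1,3,4,5} --y--> {1,2,3,4,5}  [seen]
{1,2,3,4} --x--> {1,2,3,4}  [seen]
{1,2,3,4} --y--> {1,2,3,4,5}  [seen]
{1,2,3,4,5} --x--> {1,2,3,4,5}  [seen]
{1,2,3,4,5} --y--> {1,2,3,4,5}  [seen]
Reachable DFA states: {1}, {1,3,4}, {1,3,4,5}, {1,2,3,4}, {1,2,3,4,5}.
Accepting DFA states (contain an NFA accepting state): {1,3,4,5}, {1,2,3,4,5}.

2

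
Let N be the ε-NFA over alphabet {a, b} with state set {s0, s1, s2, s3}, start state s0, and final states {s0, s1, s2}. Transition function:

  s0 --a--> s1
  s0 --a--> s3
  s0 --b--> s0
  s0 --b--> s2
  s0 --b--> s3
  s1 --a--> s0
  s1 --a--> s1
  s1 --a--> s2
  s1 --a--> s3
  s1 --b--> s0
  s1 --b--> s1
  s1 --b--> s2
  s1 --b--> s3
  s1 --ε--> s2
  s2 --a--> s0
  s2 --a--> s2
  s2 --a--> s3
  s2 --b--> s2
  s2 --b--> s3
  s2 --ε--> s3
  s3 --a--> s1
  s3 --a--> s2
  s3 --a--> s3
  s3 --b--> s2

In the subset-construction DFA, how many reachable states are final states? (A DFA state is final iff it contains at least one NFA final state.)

Start state of the DFA: {s0} (ε-closure of the NFA start).
{s0} --a--> {s1, s2, s3}  [new]
{s0} --b--> {s0, s2, s3}  [new]
{s1, s2, s3} --a--> {s0, s1, s2, s3}  [new]
{s1, s2, s3} --b--> {s0, s1, s2, s3}  [seen]
{s0, s2, s3} --a--> {s0, s1, s2, s3}  [seen]
{s0, s2, s3} --b--> {s0, s2, s3}  [seen]
{s0, s1, s2, s3} --a--> {s0, s1, s2, s3}  [seen]
{s0, s1, s2, s3} --b--> {s0, s1, s2, s3}  [seen]
Reachable DFA states: {s0}, {s1, s2, s3}, {s0, s2, s3}, {s0, s1, s2, s3}.
Accepting DFA states (contain an NFA accepting state): {s0}, {s1, s2, s3}, {s0, s2, s3}, {s0, s1, s2, s3}.

4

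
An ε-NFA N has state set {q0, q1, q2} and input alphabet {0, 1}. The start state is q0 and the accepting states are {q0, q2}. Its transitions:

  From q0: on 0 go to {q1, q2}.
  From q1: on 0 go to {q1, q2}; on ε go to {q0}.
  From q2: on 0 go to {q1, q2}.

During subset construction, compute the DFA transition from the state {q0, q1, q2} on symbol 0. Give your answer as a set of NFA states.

{q0, q1, q2}

δ(q0,0) = {q1, q2}; δ(q1,0) = {q1, q2}; δ(q2,0) = {q1, q2}.
Union: {q1, q2}.
ε-closure gives {q0, q1, q2}.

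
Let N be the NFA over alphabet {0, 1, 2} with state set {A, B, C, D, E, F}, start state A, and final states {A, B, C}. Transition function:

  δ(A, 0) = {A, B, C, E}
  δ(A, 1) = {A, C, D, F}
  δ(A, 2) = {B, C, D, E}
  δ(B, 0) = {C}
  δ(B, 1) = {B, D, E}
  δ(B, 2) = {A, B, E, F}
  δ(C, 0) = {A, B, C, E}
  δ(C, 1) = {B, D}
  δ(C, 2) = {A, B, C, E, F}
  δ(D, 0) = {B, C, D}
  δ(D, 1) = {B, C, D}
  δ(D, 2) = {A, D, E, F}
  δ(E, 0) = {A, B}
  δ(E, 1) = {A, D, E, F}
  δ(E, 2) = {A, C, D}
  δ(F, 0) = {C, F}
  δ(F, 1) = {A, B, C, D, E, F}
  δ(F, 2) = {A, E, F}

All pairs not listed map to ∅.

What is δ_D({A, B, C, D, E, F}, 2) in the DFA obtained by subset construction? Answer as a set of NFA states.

{A, B, C, D, E, F}

δ(A,2) = {B, C, D, E}; δ(B,2) = {A, B, E, F}; δ(C,2) = {A, B, C, E, F}; δ(D,2) = {A, D, E, F}; δ(E,2) = {A, C, D}; δ(F,2) = {A, E, F}.
Union: {A, B, C, D, E, F}.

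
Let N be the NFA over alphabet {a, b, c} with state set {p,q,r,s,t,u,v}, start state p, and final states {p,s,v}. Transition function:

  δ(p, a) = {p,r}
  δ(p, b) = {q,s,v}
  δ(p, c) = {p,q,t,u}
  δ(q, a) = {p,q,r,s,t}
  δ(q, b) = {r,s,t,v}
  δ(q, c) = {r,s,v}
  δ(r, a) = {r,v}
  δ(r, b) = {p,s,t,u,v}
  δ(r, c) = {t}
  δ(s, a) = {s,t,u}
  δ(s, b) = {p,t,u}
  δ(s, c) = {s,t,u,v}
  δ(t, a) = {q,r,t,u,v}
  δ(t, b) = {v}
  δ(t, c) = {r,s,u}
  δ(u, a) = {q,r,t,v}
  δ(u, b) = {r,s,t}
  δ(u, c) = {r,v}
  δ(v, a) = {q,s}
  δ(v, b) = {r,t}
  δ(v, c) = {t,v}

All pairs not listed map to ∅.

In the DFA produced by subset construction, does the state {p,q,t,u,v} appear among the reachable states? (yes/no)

yes

Start state of the DFA: {p}.
{p} --a--> {p,r}  [new]
{p} --b--> {q,s,v}  [new]
{p} --c--> {p,q,t,u}  [new]
{p,r} --a--> {p,r,v}  [new]
{p,r} --b--> {p,q,s,t,u,v}  [new]
{p,r} --c--> {p,q,t,u}  [seen]
{q,s,v} --a--> {p,q,r,s,t,u}  [new]
{q,s,v} --b--> {p,r,s,t,u,v}  [new]
{q,s,v} --c--> {r,s,t,u,v}  [new]
{p,q,t,u} --a--> {p,q,r,s,t,u,v}  [new]
{p,q,t,u} --b--> {q,r,s,t,v}  [new]
{p,q,t,u} --c--> {p,q,r,s,t,u,v}  [seen]
{p,r,v} --a--> {p,q,r,s,v}  [new]
{p,r,v} --b--> {p,q,r,s,t,u,v}  [seen]
{p,r,v} --c--> {p,q,t,u,v}  [new]
{p,q,s,t,u,v} --a--> {p,q,r,s,t,u,v}  [seen]
{p,q,s,t,u,v} --b--> {p,q,r,s,t,u,v}  [seen]
{p,q,s,t,u,v} --c--> {p,q,r,s,t,u,v}  [seen]
{p,q,r,s,t,u} --a--> {p,q,r,s,t,u,v}  [seen]
{p,q,r,s,t,u} --b--> {p,q,r,s,t,u,v}  [seen]
{p,q,r,s,t,u} --c--> {p,q,r,s,t,u,v}  [seen]
{p,r,s,t,u,v} --a--> {p,q,r,s,t,u,v}  [seen]
{p,r,s,t,u,v} --b--> {p,q,r,s,t,u,v}  [seen]
{p,r,s,t,u,v} --c--> {p,q,r,s,t,u,v}  [seen]
{r,s,t,u,v} --a--> {q,r,s,t,u,v}  [new]
{r,s,t,u,v} --b--> {p,r,s,t,u,v}  [seen]
{r,s,t,u,v} --c--> {r,s,t,u,v}  [seen]
{p,q,r,s,t,u,v} --a--> {p,q,r,s,t,u,v}  [seen]
{p,q,r,s,t,u,v} --b--> {p,q,r,s,t,u,v}  [seen]
{p,q,r,s,t,u,v} --c--> {p,q,r,s,t,u,v}  [seen]
{q,r,s,t,v} --a--> {p,q,r,s,t,u,v}  [seen]
{q,r,s,t,v} --b--> {p,r,s,t,u,v}  [seen]
{q,r,s,t,v} --c--> {r,s,t,u,v}  [seen]
{p,q,r,s,v} --a--> {p,q,r,s,t,u,v}  [seen]
{p,q,r,s,v} --b--> {p,q,r,s,t,u,v}  [seen]
{p,q,r,s,v} --c--> {p,q,r,s,t,u,v}  [seen]
{p,q,t,u,v} --a--> {p,q,r,s,t,u,v}  [seen]
{p,q,t,u,v} --b--> {q,r,s,t,v}  [seen]
{p,q,t,u,v} --c--> {p,q,r,s,t,u,v}  [seen]
{q,r,s,t,u,v} --a--> {p,q,r,s,t,u,v}  [seen]
{q,r,s,t,u,v} --b--> {p,r,s,t,u,v}  [seen]
{q,r,s,t,u,v} --c--> {r,s,t,u,v}  [seen]
Reachable DFA states: {p}, {p,r}, {q,s,v}, {p,q,t,u}, {p,r,v}, {p,q,s,t,u,v}, {p,q,r,s,t,u}, {p,r,s,t,u,v}, {r,s,t,u,v}, {p,q,r,s,t,u,v}, {q,r,s,t,v}, {p,q,r,s,v}, {p,q,t,u,v}, {q,r,s,t,u,v}.
{p,q,t,u,v} is among them.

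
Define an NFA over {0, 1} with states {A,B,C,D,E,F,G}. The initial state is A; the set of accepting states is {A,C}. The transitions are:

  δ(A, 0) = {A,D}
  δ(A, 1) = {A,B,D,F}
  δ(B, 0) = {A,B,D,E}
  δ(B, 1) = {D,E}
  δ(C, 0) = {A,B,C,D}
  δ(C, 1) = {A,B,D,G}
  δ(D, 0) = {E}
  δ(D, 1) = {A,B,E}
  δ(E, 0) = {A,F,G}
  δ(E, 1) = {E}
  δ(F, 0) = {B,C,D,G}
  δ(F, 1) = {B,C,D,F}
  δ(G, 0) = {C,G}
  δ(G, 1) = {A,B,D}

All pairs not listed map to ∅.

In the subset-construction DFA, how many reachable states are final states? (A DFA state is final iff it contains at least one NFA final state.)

Start state of the DFA: {A}.
{A} --0--> {A,D}  [new]
{A} --1--> {A,B,D,F}  [new]
{A,D} --0--> {A,D,E}  [new]
{A,D} --1--> {A,B,D,E,F}  [new]
{A,B,D,F} --0--> {A,B,C,D,E,G}  [new]
{A,B,D,F} --1--> {A,B,C,D,E,F}  [new]
{A,D,E} --0--> {A,D,E,F,G}  [new]
{A,D,E} --1--> {A,B,D,E,F}  [seen]
{A,B,D,E,F} --0--> {A,B,C,D,E,F,G}  [new]
{A,B,D,E,F} --1--> {A,B,C,D,E,F}  [seen]
{A,B,C,D,E,G} --0--> {A,B,C,D,E,F,G}  [seen]
{A,B,C,D,E,G} --1--> {A,B,D,E,F,G}  [new]
{A,B,C,D,E,F} --0--> {A,B,C,D,E,F,G}  [seen]
{A,B,C,D,E,F} --1--> {A,B,C,D,E,F,G}  [seen]
{A,D,E,F,G} --0--> {A,B,C,D,E,F,G}  [seen]
{A,D,E,F,G} --1--> {A,B,C,D,E,F}  [seen]
{A,B,C,D,E,F,G} --0--> {A,B,C,D,E,F,G}  [seen]
{A,B,C,D,E,F,G} --1--> {A,B,C,D,E,F,G}  [seen]
{A,B,D,E,F,G} --0--> {A,B,C,D,E,F,G}  [seen]
{A,B,D,E,F,G} --1--> {A,B,C,D,E,F}  [seen]
Reachable DFA states: {A}, {A,D}, {A,B,D,F}, {A,D,E}, {A,B,D,E,F}, {A,B,C,D,E,G}, {A,B,C,D,E,F}, {A,D,E,F,G}, {A,B,C,D,E,F,G}, {A,B,D,E,F,G}.
Accepting DFA states (contain an NFA accepting state): {A}, {A,D}, {A,B,D,F}, {A,D,E}, {A,B,D,E,F}, {A,B,C,D,E,G}, {A,B,C,D,E,F}, {A,D,E,F,G}, {A,B,C,D,E,F,G}, {A,B,D,E,F,G}.

10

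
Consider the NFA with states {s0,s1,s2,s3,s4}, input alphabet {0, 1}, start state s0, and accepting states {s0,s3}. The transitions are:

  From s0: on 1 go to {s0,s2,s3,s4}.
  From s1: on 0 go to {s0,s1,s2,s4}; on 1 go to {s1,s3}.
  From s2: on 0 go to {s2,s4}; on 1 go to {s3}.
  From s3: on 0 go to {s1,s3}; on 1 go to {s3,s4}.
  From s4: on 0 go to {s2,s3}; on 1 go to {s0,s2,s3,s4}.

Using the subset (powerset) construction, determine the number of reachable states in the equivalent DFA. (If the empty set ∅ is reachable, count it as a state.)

5

Start state of the DFA: {s0}.
{s0} --0--> ∅  [new]
{s0} --1--> {s0,s2,s3,s4}  [new]
∅ --0--> ∅  [seen]
∅ --1--> ∅  [seen]
{s0,s2,s3,s4} --0--> {s1,s2,s3,s4}  [new]
{s0,s2,s3,s4} --1--> {s0,s2,s3,s4}  [seen]
{s1,s2,s3,s4} --0--> {s0,s1,s2,s3,s4}  [new]
{s1,s2,s3,s4} --1--> {s0,s1,s2,s3,s4}  [seen]
{s0,s1,s2,s3,s4} --0--> {s0,s1,s2,s3,s4}  [seen]
{s0,s1,s2,s3,s4} --1--> {s0,s1,s2,s3,s4}  [seen]
Reachable DFA states: {s0}, ∅, {s0,s2,s3,s4}, {s1,s2,s3,s4}, {s0,s1,s2,s3,s4}.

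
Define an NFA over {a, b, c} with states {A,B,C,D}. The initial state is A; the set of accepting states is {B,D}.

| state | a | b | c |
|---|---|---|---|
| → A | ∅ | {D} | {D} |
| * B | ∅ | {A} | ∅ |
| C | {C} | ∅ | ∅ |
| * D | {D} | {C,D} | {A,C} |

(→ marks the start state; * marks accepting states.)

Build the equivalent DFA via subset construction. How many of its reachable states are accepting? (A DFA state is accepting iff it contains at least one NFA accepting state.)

Start state of the DFA: {A}.
{A} --a--> ∅  [new]
{A} --b--> {D}  [new]
{A} --c--> {D}  [seen]
∅ --a--> ∅  [seen]
∅ --b--> ∅  [seen]
∅ --c--> ∅  [seen]
{D} --a--> {D}  [seen]
{D} --b--> {C,D}  [new]
{D} --c--> {A,C}  [new]
{C,D} --a--> {C,D}  [seen]
{C,D} --b--> {C,D}  [seen]
{C,D} --c--> {A,C}  [seen]
{A,C} --a--> {C}  [new]
{A,C} --b--> {D}  [seen]
{A,C} --c--> {D}  [seen]
{C} --a--> {C}  [seen]
{C} --b--> ∅  [seen]
{C} --c--> ∅  [seen]
Reachable DFA states: {A}, ∅, {D}, {C,D}, {A,C}, {C}.
Accepting DFA states (contain an NFA accepting state): {D}, {C,D}.

2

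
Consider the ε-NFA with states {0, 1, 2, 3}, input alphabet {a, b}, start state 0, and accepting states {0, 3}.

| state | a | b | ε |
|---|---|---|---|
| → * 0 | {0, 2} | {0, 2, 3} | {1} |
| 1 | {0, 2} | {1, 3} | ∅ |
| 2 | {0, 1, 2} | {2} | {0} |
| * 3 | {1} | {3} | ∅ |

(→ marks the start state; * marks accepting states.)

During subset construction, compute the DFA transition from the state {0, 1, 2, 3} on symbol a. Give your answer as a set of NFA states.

δ(0,a) = {0, 2}; δ(1,a) = {0, 2}; δ(2,a) = {0, 1, 2}; δ(3,a) = {1}.
Union: {0, 1, 2}.

{0, 1, 2}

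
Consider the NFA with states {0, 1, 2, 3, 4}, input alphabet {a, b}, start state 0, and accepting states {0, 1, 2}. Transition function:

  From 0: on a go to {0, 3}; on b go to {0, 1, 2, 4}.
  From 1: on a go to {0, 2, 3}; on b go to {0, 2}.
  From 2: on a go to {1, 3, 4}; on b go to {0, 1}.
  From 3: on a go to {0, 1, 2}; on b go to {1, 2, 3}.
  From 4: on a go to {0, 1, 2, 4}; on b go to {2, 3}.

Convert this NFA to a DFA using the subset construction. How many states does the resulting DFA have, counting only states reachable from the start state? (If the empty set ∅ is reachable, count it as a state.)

5

Start state of the DFA: {0}.
{0} --a--> {0, 3}  [new]
{0} --b--> {0, 1, 2, 4}  [new]
{0, 3} --a--> {0, 1, 2, 3}  [new]
{0, 3} --b--> {0, 1, 2, 3, 4}  [new]
{0, 1, 2, 4} --a--> {0, 1, 2, 3, 4}  [seen]
{0, 1, 2, 4} --b--> {0, 1, 2, 3, 4}  [seen]
{0, 1, 2, 3} --a--> {0, 1, 2, 3, 4}  [seen]
{0, 1, 2, 3} --b--> {0, 1, 2, 3, 4}  [seen]
{0, 1, 2, 3, 4} --a--> {0, 1, 2, 3, 4}  [seen]
{0, 1, 2, 3, 4} --b--> {0, 1, 2, 3, 4}  [seen]
Reachable DFA states: {0}, {0, 3}, {0, 1, 2, 4}, {0, 1, 2, 3}, {0, 1, 2, 3, 4}.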